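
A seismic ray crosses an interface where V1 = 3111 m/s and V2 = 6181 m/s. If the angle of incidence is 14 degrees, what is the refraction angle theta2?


sin(theta1) = sin(14 deg) = 0.241922
sin(theta2) = V2/V1 * sin(theta1) = 6181/3111 * 0.241922 = 0.480655
theta2 = arcsin(0.480655) = 28.7282 degrees

28.7282


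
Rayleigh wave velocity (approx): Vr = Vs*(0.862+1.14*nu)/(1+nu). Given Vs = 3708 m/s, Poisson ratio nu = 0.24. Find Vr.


Numerator factor = 0.862 + 1.14*0.24 = 1.1356
Denominator = 1 + 0.24 = 1.24
Vr = 3708 * 1.1356 / 1.24 = 3395.81 m/s

3395.81


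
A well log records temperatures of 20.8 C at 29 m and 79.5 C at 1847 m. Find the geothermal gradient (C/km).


dT = 79.5 - 20.8 = 58.7 C
dz = 1847 - 29 = 1818 m
gradient = dT/dz * 1000 = 58.7/1818 * 1000 = 32.2882 C/km

32.2882


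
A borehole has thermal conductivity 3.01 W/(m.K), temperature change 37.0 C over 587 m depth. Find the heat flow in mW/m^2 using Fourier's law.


q = k * dT / dz * 1000
= 3.01 * 37.0 / 587 * 1000
= 0.189727 * 1000
= 189.7274 mW/m^2

189.7274


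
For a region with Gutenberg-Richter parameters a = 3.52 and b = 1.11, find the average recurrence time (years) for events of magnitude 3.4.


log10(N) = 3.52 - 1.11*3.4 = -0.254
N = 10^-0.254 = 0.557186
T = 1/N = 1/0.557186 = 1.7947 years

1.7947


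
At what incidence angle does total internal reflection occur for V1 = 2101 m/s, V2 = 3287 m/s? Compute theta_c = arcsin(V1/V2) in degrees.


V1/V2 = 2101/3287 = 0.639185
theta_c = arcsin(0.639185) = 39.731 degrees

39.731


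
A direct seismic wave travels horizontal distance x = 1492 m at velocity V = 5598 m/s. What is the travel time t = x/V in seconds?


t = x / V
= 1492 / 5598
= 0.2665 s

0.2665


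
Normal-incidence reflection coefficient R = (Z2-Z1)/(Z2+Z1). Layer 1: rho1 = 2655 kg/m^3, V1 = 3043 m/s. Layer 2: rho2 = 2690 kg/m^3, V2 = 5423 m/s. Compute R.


Z1 = 2655 * 3043 = 8079165
Z2 = 2690 * 5423 = 14587870
R = (14587870 - 8079165) / (14587870 + 8079165) = 6508705 / 22667035 = 0.2871

0.2871


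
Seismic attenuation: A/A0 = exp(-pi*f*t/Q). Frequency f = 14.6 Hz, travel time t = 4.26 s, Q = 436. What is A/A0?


pi*f*t/Q = pi*14.6*4.26/436 = 0.448153
A/A0 = exp(-0.448153) = 0.638807

0.638807


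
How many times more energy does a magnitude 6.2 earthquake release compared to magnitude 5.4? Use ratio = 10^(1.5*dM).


M2 - M1 = 6.2 - 5.4 = 0.8
1.5 * 0.8 = 1.2
ratio = 10^1.2 = 15.85

15.85


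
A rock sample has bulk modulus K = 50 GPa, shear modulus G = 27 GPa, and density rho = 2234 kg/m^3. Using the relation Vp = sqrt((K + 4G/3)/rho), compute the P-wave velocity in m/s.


First compute the effective modulus:
K + 4G/3 = 50e9 + 4*27e9/3 = 86000000000.0 Pa
Then divide by density:
86000000000.0 / 2234 = 38495971.3518 Pa/(kg/m^3)
Take the square root:
Vp = sqrt(38495971.3518) = 6204.51 m/s

6204.51


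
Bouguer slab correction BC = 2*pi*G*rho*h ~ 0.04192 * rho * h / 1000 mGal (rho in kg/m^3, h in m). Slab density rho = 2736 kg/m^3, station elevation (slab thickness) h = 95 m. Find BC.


BC = 0.04192 * rho * h / 1000
= 0.04192 * 2736 * 95 / 1000
= 10.8958 mGal

10.8958


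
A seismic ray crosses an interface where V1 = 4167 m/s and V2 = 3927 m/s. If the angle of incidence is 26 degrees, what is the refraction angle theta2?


sin(theta1) = sin(26 deg) = 0.438371
sin(theta2) = V2/V1 * sin(theta1) = 3927/4167 * 0.438371 = 0.413123
theta2 = arcsin(0.413123) = 24.4012 degrees

24.4012


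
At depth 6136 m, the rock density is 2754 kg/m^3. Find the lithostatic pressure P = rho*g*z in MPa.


P = rho * g * z / 1e6
= 2754 * 9.81 * 6136 / 1e6
= 165774716.64 / 1e6
= 165.7747 MPa

165.7747


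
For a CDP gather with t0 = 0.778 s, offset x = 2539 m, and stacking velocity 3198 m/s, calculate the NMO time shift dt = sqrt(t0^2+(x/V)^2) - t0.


x/Vnmo = 2539/3198 = 0.793934
(x/Vnmo)^2 = 0.630331
t0^2 = 0.605284
sqrt(0.605284 + 0.630331) = 1.111582
dt = 1.111582 - 0.778 = 0.333582

0.333582


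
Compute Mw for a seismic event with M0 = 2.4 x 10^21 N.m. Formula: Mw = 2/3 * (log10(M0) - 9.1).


log10(M0) = log10(2.4 x 10^21) = 21.3802
Mw = 2/3 * (21.3802 - 9.1)
= 2/3 * 12.2802
= 8.19

8.19


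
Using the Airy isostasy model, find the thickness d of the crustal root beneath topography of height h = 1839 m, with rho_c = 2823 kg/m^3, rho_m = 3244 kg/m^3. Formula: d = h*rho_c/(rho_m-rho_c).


rho_m - rho_c = 3244 - 2823 = 421
d = 1839 * 2823 / 421
= 5191497 / 421
= 12331.35 m

12331.35


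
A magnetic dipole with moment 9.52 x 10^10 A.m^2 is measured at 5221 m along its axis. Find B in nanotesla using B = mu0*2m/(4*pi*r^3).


m = 9.52 x 10^10 = 95200000000 A.m^2
2m = 190400000000 A.m^2
r^3 = 5221^3 = 142318408861
B = (4pi*10^-7) * 190400000000 / (4*pi * 142318408861) * 1e9
= 239263.696497 / 1788425870993.22 * 1e9
= 133.7845 nT

133.7845


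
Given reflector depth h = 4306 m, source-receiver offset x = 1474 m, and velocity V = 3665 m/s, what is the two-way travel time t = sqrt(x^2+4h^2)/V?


x^2 + 4h^2 = 1474^2 + 4*4306^2 = 2172676 + 74166544 = 76339220
sqrt(76339220) = 8737.2318
t = 8737.2318 / 3665 = 2.384 s

2.384


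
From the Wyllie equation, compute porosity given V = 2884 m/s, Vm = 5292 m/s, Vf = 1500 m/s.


1/V - 1/Vm = 1/2884 - 1/5292 = 0.00015778
1/Vf - 1/Vm = 1/1500 - 1/5292 = 0.0004777
phi = 0.00015778 / 0.0004777 = 0.3303

0.3303


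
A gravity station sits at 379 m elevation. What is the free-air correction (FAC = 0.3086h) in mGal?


FAC = 0.3086 * h
= 0.3086 * 379
= 116.9594 mGal

116.9594


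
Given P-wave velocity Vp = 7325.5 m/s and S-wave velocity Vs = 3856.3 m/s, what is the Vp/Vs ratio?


Vp/Vs = 7325.5 / 3856.3
= 1.8996

1.8996


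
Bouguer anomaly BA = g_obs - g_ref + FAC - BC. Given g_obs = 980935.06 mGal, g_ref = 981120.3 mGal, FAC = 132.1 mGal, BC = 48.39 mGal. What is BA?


BA = g_obs - g_ref + FAC - BC
= 980935.06 - 981120.3 + 132.1 - 48.39
= -101.53 mGal

-101.53


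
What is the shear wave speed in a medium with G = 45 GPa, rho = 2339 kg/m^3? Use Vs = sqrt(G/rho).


Convert G to Pa: G = 45e9 Pa
Compute G/rho = 45e9 / 2339 = 19238991.0218
Vs = sqrt(19238991.0218) = 4386.23 m/s

4386.23


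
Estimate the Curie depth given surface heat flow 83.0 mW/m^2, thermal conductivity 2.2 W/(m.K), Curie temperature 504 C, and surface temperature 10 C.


T_Curie - T_surf = 504 - 10 = 494 C
Convert q to W/m^2: 83.0 mW/m^2 = 0.083 W/m^2
d = 494 * 2.2 / 0.083 = 13093.98 m

13093.98


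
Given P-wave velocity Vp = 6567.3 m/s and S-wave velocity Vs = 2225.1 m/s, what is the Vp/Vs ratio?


Vp/Vs = 6567.3 / 2225.1
= 2.9515

2.9515


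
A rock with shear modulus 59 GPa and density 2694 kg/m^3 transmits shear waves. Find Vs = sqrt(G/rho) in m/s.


Convert G to Pa: G = 59e9 Pa
Compute G/rho = 59e9 / 2694 = 21900519.6733
Vs = sqrt(21900519.6733) = 4679.8 m/s

4679.8


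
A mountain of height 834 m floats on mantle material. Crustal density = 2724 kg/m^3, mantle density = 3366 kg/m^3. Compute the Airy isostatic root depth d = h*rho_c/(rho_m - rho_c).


rho_m - rho_c = 3366 - 2724 = 642
d = 834 * 2724 / 642
= 2271816 / 642
= 3538.65 m

3538.65


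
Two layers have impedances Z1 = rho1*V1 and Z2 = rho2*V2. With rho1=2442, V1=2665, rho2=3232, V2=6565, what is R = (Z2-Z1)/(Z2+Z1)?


Z1 = 2442 * 2665 = 6507930
Z2 = 3232 * 6565 = 21218080
R = (21218080 - 6507930) / (21218080 + 6507930) = 14710150 / 27726010 = 0.5306

0.5306


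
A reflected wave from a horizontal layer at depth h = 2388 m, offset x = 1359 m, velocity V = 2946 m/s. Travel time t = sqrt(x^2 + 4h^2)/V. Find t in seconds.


x^2 + 4h^2 = 1359^2 + 4*2388^2 = 1846881 + 22810176 = 24657057
sqrt(24657057) = 4965.5873
t = 4965.5873 / 2946 = 1.6855 s

1.6855


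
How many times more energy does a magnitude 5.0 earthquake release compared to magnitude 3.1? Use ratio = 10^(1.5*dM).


M2 - M1 = 5.0 - 3.1 = 1.9
1.5 * 1.9 = 2.85
ratio = 10^2.85 = 707.95

707.95


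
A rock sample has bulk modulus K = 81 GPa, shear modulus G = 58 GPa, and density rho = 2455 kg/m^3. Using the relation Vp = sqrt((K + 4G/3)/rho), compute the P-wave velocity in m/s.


First compute the effective modulus:
K + 4G/3 = 81e9 + 4*58e9/3 = 158333333333.33 Pa
Then divide by density:
158333333333.33 / 2455 = 64494229.4637 Pa/(kg/m^3)
Take the square root:
Vp = sqrt(64494229.4637) = 8030.83 m/s

8030.83


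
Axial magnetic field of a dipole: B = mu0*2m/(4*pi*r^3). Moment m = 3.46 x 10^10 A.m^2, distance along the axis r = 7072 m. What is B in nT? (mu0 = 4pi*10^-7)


m = 3.46 x 10^10 = 34600000000 A.m^2
2m = 69200000000 A.m^2
r^3 = 7072^3 = 353693237248
B = (4pi*10^-7) * 69200000000 / (4*pi * 353693237248) * 1e9
= 86959.284651 / 4444640303050.83 * 1e9
= 19.565 nT

19.565


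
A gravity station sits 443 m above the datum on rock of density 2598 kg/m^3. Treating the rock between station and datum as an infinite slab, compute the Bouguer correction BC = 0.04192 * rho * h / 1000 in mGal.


BC = 0.04192 * rho * h / 1000
= 0.04192 * 2598 * 443 / 1000
= 48.2463 mGal

48.2463


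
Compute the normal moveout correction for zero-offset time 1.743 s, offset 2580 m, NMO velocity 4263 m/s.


x/Vnmo = 2580/4263 = 0.605208
(x/Vnmo)^2 = 0.366276
t0^2 = 3.038049
sqrt(3.038049 + 0.366276) = 1.845081
dt = 1.845081 - 1.743 = 0.102081

0.102081


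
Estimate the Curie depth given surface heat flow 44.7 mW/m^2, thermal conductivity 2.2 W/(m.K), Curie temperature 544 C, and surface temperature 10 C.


T_Curie - T_surf = 544 - 10 = 534 C
Convert q to W/m^2: 44.7 mW/m^2 = 0.0447 W/m^2
d = 534 * 2.2 / 0.0447 = 26281.88 m

26281.88


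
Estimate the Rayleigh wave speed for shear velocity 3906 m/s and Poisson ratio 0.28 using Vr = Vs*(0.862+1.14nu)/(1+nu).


Numerator factor = 0.862 + 1.14*0.28 = 1.1812
Denominator = 1 + 0.28 = 1.28
Vr = 3906 * 1.1812 / 1.28 = 3604.51 m/s

3604.51


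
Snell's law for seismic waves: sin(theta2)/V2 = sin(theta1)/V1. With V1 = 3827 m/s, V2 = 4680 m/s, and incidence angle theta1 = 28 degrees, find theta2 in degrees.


sin(theta1) = sin(28 deg) = 0.469472
sin(theta2) = V2/V1 * sin(theta1) = 4680/3827 * 0.469472 = 0.574112
theta2 = arcsin(0.574112) = 35.0375 degrees

35.0375


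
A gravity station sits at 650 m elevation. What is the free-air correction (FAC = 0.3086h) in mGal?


FAC = 0.3086 * h
= 0.3086 * 650
= 200.59 mGal

200.59


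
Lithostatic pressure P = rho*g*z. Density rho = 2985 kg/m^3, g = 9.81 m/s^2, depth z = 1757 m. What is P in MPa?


P = rho * g * z / 1e6
= 2985 * 9.81 * 1757 / 1e6
= 51449967.45 / 1e6
= 51.45 MPa

51.45


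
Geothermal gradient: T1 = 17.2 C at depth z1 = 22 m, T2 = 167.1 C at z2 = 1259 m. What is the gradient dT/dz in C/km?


dT = 167.1 - 17.2 = 149.9 C
dz = 1259 - 22 = 1237 m
gradient = dT/dz * 1000 = 149.9/1237 * 1000 = 121.1803 C/km

121.1803


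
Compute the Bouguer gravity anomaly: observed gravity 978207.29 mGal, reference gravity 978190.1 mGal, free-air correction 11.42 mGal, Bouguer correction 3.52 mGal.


BA = g_obs - g_ref + FAC - BC
= 978207.29 - 978190.1 + 11.42 - 3.52
= 25.09 mGal

25.09


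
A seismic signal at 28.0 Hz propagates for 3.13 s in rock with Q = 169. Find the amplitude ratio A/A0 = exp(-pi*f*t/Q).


pi*f*t/Q = pi*28.0*3.13/169 = 1.629167
A/A0 = exp(-1.629167) = 0.196093

0.196093


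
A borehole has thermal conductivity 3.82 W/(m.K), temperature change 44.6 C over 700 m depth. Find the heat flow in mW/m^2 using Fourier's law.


q = k * dT / dz * 1000
= 3.82 * 44.6 / 700 * 1000
= 0.243389 * 1000
= 243.3886 mW/m^2

243.3886


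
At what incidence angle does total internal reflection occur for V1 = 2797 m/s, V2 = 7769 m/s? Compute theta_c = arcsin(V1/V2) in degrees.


V1/V2 = 2797/7769 = 0.360021
theta_c = arcsin(0.360021) = 21.1015 degrees

21.1015


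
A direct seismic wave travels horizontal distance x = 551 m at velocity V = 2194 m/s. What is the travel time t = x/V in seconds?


t = x / V
= 551 / 2194
= 0.2511 s

0.2511


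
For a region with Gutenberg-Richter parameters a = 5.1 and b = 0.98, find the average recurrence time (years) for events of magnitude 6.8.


log10(N) = 5.1 - 0.98*6.8 = -1.564
N = 10^-1.564 = 0.02729
T = 1/N = 1/0.02729 = 36.6438 years

36.6438


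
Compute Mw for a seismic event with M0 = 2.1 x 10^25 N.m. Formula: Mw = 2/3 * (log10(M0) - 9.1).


log10(M0) = log10(2.1 x 10^25) = 25.3222
Mw = 2/3 * (25.3222 - 9.1)
= 2/3 * 16.2222
= 10.81

10.81


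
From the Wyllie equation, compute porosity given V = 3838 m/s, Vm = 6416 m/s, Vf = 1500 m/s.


1/V - 1/Vm = 1/3838 - 1/6416 = 0.00010469
1/Vf - 1/Vm = 1/1500 - 1/6416 = 0.00051081
phi = 0.00010469 / 0.00051081 = 0.205

0.205


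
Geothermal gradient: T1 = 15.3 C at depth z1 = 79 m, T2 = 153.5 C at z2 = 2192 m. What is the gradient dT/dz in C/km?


dT = 153.5 - 15.3 = 138.2 C
dz = 2192 - 79 = 2113 m
gradient = dT/dz * 1000 = 138.2/2113 * 1000 = 65.4046 C/km

65.4046


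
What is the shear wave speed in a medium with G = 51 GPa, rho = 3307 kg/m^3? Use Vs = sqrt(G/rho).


Convert G to Pa: G = 51e9 Pa
Compute G/rho = 51e9 / 3307 = 15421832.4766
Vs = sqrt(15421832.4766) = 3927.06 m/s

3927.06


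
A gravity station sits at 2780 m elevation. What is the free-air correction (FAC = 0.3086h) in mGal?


FAC = 0.3086 * h
= 0.3086 * 2780
= 857.908 mGal

857.908


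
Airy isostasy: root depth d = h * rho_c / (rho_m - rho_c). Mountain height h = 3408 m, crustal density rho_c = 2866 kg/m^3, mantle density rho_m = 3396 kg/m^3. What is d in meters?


rho_m - rho_c = 3396 - 2866 = 530
d = 3408 * 2866 / 530
= 9767328 / 530
= 18428.92 m

18428.92


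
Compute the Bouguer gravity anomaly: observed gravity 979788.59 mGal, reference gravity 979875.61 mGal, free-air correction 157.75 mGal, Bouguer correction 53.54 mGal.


BA = g_obs - g_ref + FAC - BC
= 979788.59 - 979875.61 + 157.75 - 53.54
= 17.19 mGal

17.19


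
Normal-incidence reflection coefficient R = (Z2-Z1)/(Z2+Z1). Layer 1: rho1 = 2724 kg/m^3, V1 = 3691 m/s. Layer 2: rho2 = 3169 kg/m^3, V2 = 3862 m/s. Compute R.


Z1 = 2724 * 3691 = 10054284
Z2 = 3169 * 3862 = 12238678
R = (12238678 - 10054284) / (12238678 + 10054284) = 2184394 / 22292962 = 0.098

0.098


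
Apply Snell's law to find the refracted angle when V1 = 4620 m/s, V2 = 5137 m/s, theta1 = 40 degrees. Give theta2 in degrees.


sin(theta1) = sin(40 deg) = 0.642788
sin(theta2) = V2/V1 * sin(theta1) = 5137/4620 * 0.642788 = 0.714719
theta2 = arcsin(0.714719) = 45.6201 degrees

45.6201


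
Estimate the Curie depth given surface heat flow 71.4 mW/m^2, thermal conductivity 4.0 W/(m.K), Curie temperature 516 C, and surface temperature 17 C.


T_Curie - T_surf = 516 - 17 = 499 C
Convert q to W/m^2: 71.4 mW/m^2 = 0.0714 W/m^2
d = 499 * 4.0 / 0.0714 = 27955.18 m

27955.18


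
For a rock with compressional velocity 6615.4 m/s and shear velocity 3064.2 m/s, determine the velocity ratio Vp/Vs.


Vp/Vs = 6615.4 / 3064.2
= 2.1589

2.1589


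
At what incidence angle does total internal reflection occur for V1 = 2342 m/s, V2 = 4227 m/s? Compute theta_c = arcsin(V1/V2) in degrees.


V1/V2 = 2342/4227 = 0.554057
theta_c = arcsin(0.554057) = 33.6458 degrees

33.6458


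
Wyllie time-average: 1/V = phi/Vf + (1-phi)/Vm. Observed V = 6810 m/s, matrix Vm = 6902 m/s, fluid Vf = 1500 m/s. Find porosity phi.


1/V - 1/Vm = 1/6810 - 1/6902 = 1.96e-06
1/Vf - 1/Vm = 1/1500 - 1/6902 = 0.00052178
phi = 1.96e-06 / 0.00052178 = 0.0038

0.0038


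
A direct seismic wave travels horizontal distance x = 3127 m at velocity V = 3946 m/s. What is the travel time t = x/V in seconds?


t = x / V
= 3127 / 3946
= 0.7924 s

0.7924


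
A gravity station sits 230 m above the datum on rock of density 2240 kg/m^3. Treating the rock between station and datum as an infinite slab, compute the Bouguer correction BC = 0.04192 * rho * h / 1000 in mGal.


BC = 0.04192 * rho * h / 1000
= 0.04192 * 2240 * 230 / 1000
= 21.5972 mGal

21.5972


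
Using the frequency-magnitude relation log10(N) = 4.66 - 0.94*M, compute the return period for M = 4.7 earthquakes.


log10(N) = 4.66 - 0.94*4.7 = 0.242
N = 10^0.242 = 1.745822
T = 1/N = 1/1.745822 = 0.5728 years

0.5728


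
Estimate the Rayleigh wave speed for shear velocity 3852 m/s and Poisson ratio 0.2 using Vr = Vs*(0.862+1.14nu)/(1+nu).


Numerator factor = 0.862 + 1.14*0.2 = 1.09
Denominator = 1 + 0.2 = 1.2
Vr = 3852 * 1.09 / 1.2 = 3498.9 m/s

3498.9


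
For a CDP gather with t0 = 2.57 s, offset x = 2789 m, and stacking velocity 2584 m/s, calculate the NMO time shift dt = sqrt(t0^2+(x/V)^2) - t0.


x/Vnmo = 2789/2584 = 1.079334
(x/Vnmo)^2 = 1.164963
t0^2 = 6.6049
sqrt(6.6049 + 1.164963) = 2.787447
dt = 2.787447 - 2.57 = 0.217447

0.217447


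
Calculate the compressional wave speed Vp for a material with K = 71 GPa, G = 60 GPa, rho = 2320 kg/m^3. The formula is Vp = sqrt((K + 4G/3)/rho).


First compute the effective modulus:
K + 4G/3 = 71e9 + 4*60e9/3 = 151000000000.0 Pa
Then divide by density:
151000000000.0 / 2320 = 65086206.8966 Pa/(kg/m^3)
Take the square root:
Vp = sqrt(65086206.8966) = 8067.6 m/s

8067.6


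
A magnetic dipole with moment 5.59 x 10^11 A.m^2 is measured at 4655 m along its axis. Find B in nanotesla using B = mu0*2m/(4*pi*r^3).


m = 5.59 x 10^11 = 559000000000 A.m^2
2m = 1118000000000 A.m^2
r^3 = 4655^3 = 100869311375
B = (4pi*10^-7) * 1118000000000 / (4*pi * 100869311375) * 1e9
= 1404920.234685 / 1267561150353.45 * 1e9
= 1108.3649 nT

1108.3649


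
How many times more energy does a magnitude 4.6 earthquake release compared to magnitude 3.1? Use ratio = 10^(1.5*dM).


M2 - M1 = 4.6 - 3.1 = 1.5
1.5 * 1.5 = 2.25
ratio = 10^2.25 = 177.83

177.83


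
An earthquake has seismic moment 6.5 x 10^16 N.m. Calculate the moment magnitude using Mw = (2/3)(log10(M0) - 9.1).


log10(M0) = log10(6.5 x 10^16) = 16.8129
Mw = 2/3 * (16.8129 - 9.1)
= 2/3 * 7.7129
= 5.14

5.14


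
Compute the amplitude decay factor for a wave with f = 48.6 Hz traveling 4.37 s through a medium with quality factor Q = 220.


pi*f*t/Q = pi*48.6*4.37/220 = 3.032808
A/A0 = exp(-3.032808) = 0.04818

0.04818


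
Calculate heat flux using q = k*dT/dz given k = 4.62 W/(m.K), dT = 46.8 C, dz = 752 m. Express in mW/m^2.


q = k * dT / dz * 1000
= 4.62 * 46.8 / 752 * 1000
= 0.287521 * 1000
= 287.5213 mW/m^2

287.5213


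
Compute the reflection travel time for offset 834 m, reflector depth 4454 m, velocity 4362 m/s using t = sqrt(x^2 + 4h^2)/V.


x^2 + 4h^2 = 834^2 + 4*4454^2 = 695556 + 79352464 = 80048020
sqrt(80048020) = 8946.9559
t = 8946.9559 / 4362 = 2.0511 s

2.0511


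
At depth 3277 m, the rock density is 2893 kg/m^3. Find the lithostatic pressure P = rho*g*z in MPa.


P = rho * g * z / 1e6
= 2893 * 9.81 * 3277 / 1e6
= 93002341.41 / 1e6
= 93.0023 MPa

93.0023


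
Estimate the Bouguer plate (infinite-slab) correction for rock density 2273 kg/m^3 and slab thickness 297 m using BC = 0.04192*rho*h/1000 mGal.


BC = 0.04192 * rho * h / 1000
= 0.04192 * 2273 * 297 / 1000
= 28.2994 mGal

28.2994


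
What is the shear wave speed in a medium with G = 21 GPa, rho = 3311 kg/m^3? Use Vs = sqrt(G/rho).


Convert G to Pa: G = 21e9 Pa
Compute G/rho = 21e9 / 3311 = 6342494.7146
Vs = sqrt(6342494.7146) = 2518.43 m/s

2518.43


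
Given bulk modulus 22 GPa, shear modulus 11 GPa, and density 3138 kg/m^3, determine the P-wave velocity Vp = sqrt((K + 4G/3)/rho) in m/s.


First compute the effective modulus:
K + 4G/3 = 22e9 + 4*11e9/3 = 36666666666.67 Pa
Then divide by density:
36666666666.67 / 3138 = 11684724.8778 Pa/(kg/m^3)
Take the square root:
Vp = sqrt(11684724.8778) = 3418.29 m/s

3418.29


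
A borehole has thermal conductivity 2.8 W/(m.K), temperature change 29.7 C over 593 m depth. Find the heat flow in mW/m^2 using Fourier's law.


q = k * dT / dz * 1000
= 2.8 * 29.7 / 593 * 1000
= 0.140236 * 1000
= 140.2361 mW/m^2

140.2361


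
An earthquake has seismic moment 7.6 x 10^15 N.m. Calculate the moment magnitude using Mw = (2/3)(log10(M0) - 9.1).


log10(M0) = log10(7.6 x 10^15) = 15.8808
Mw = 2/3 * (15.8808 - 9.1)
= 2/3 * 6.7808
= 4.52

4.52


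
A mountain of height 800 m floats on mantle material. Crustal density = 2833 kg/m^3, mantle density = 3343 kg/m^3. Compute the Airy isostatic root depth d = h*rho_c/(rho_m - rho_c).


rho_m - rho_c = 3343 - 2833 = 510
d = 800 * 2833 / 510
= 2266400 / 510
= 4443.92 m

4443.92


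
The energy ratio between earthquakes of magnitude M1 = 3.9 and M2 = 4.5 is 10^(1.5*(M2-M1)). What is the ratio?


M2 - M1 = 4.5 - 3.9 = 0.6
1.5 * 0.6 = 0.9
ratio = 10^0.9 = 7.94

7.94


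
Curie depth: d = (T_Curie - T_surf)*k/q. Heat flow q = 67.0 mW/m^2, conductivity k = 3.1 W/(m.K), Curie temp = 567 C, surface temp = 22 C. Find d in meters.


T_Curie - T_surf = 567 - 22 = 545 C
Convert q to W/m^2: 67.0 mW/m^2 = 0.067 W/m^2
d = 545 * 3.1 / 0.067 = 25216.42 m

25216.42


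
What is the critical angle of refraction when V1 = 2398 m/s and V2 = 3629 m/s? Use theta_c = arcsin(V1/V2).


V1/V2 = 2398/3629 = 0.660788
theta_c = arcsin(0.660788) = 41.36 degrees

41.36


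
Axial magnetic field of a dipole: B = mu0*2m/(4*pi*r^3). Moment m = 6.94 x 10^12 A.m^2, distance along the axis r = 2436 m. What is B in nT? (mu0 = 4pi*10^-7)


m = 6.94 x 10^12 = 6940000000000 A.m^2
2m = 13880000000000 A.m^2
r^3 = 2436^3 = 14455457856
B = (4pi*10^-7) * 13880000000000 / (4*pi * 14455457856) * 1e9
= 17442122.412731 / 181652640818.75 * 1e9
= 96019.0963 nT

96019.0963


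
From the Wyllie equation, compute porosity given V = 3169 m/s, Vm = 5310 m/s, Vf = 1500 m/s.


1/V - 1/Vm = 1/3169 - 1/5310 = 0.00012723
1/Vf - 1/Vm = 1/1500 - 1/5310 = 0.00047834
phi = 0.00012723 / 0.00047834 = 0.266

0.266


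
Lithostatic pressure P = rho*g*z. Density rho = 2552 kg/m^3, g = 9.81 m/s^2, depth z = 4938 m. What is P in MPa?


P = rho * g * z / 1e6
= 2552 * 9.81 * 4938 / 1e6
= 123623422.56 / 1e6
= 123.6234 MPa

123.6234


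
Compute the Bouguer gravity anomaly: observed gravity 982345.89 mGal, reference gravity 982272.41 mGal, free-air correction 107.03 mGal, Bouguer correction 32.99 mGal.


BA = g_obs - g_ref + FAC - BC
= 982345.89 - 982272.41 + 107.03 - 32.99
= 147.52 mGal

147.52


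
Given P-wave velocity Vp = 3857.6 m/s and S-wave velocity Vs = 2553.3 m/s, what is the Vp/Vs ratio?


Vp/Vs = 3857.6 / 2553.3
= 1.5108

1.5108


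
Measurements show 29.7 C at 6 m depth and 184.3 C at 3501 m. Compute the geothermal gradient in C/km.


dT = 184.3 - 29.7 = 154.6 C
dz = 3501 - 6 = 3495 m
gradient = dT/dz * 1000 = 154.6/3495 * 1000 = 44.2346 C/km

44.2346


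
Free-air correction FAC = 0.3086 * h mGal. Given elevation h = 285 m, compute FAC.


FAC = 0.3086 * h
= 0.3086 * 285
= 87.951 mGal

87.951


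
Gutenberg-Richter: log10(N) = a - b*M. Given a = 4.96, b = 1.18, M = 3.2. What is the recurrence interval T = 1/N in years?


log10(N) = 4.96 - 1.18*3.2 = 1.184
N = 10^1.184 = 15.275661
T = 1/N = 1/15.275661 = 0.0655 years

0.0655


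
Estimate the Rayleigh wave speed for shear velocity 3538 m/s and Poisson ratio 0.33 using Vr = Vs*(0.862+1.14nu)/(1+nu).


Numerator factor = 0.862 + 1.14*0.33 = 1.2382
Denominator = 1 + 0.33 = 1.33
Vr = 3538 * 1.2382 / 1.33 = 3293.8 m/s

3293.8


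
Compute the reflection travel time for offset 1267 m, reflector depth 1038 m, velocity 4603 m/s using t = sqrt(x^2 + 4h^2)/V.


x^2 + 4h^2 = 1267^2 + 4*1038^2 = 1605289 + 4309776 = 5915065
sqrt(5915065) = 2432.0907
t = 2432.0907 / 4603 = 0.5284 s

0.5284


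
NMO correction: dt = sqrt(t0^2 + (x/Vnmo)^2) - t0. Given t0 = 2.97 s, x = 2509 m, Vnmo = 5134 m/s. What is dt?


x/Vnmo = 2509/5134 = 0.488703
(x/Vnmo)^2 = 0.23883
t0^2 = 8.8209
sqrt(8.8209 + 0.23883) = 3.009939
dt = 3.009939 - 2.97 = 0.039939

0.039939


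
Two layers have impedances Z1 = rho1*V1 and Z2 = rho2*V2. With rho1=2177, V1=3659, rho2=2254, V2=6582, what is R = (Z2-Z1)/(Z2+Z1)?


Z1 = 2177 * 3659 = 7965643
Z2 = 2254 * 6582 = 14835828
R = (14835828 - 7965643) / (14835828 + 7965643) = 6870185 / 22801471 = 0.3013

0.3013


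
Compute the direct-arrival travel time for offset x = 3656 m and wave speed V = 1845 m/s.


t = x / V
= 3656 / 1845
= 1.9816 s

1.9816


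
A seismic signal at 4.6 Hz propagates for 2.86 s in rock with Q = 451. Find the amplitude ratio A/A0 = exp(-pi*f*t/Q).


pi*f*t/Q = pi*4.6*2.86/451 = 0.091643
A/A0 = exp(-0.091643) = 0.912431

0.912431


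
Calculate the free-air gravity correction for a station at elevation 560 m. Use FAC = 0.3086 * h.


FAC = 0.3086 * h
= 0.3086 * 560
= 172.816 mGal

172.816


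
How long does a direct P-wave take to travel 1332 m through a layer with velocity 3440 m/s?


t = x / V
= 1332 / 3440
= 0.3872 s

0.3872


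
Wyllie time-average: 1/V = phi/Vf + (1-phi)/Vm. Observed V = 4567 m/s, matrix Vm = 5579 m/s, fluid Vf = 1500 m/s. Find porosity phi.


1/V - 1/Vm = 1/4567 - 1/5579 = 3.972e-05
1/Vf - 1/Vm = 1/1500 - 1/5579 = 0.00048742
phi = 3.972e-05 / 0.00048742 = 0.0815

0.0815


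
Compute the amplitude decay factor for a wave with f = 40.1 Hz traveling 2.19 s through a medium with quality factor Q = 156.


pi*f*t/Q = pi*40.1*2.19/156 = 1.768535
A/A0 = exp(-1.768535) = 0.170583

0.170583


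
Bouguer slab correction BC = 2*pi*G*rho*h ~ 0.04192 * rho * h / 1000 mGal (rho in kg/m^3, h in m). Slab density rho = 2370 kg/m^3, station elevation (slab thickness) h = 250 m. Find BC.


BC = 0.04192 * rho * h / 1000
= 0.04192 * 2370 * 250 / 1000
= 24.8376 mGal

24.8376


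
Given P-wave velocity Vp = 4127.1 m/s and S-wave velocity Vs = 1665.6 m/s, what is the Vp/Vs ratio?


Vp/Vs = 4127.1 / 1665.6
= 2.4778

2.4778


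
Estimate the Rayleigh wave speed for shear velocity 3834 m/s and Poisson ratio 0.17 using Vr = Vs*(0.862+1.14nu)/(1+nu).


Numerator factor = 0.862 + 1.14*0.17 = 1.0558
Denominator = 1 + 0.17 = 1.17
Vr = 3834 * 1.0558 / 1.17 = 3459.78 m/s

3459.78


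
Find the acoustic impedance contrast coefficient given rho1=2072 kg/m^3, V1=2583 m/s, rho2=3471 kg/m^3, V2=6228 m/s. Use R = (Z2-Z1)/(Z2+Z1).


Z1 = 2072 * 2583 = 5351976
Z2 = 3471 * 6228 = 21617388
R = (21617388 - 5351976) / (21617388 + 5351976) = 16265412 / 26969364 = 0.6031

0.6031


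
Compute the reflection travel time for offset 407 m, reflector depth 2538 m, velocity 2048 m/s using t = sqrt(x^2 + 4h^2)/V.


x^2 + 4h^2 = 407^2 + 4*2538^2 = 165649 + 25765776 = 25931425
sqrt(25931425) = 5092.2907
t = 5092.2907 / 2048 = 2.4865 s

2.4865


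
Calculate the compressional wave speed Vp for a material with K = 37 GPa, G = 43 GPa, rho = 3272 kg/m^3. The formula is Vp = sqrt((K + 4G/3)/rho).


First compute the effective modulus:
K + 4G/3 = 37e9 + 4*43e9/3 = 94333333333.33 Pa
Then divide by density:
94333333333.33 / 3272 = 28830480.8476 Pa/(kg/m^3)
Take the square root:
Vp = sqrt(28830480.8476) = 5369.4 m/s

5369.4


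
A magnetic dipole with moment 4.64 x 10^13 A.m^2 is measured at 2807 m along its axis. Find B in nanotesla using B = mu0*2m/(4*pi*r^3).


m = 4.64 x 10^13 = 46400000000000 A.m^2
2m = 92800000000000 A.m^2
r^3 = 2807^3 = 22117051943
B = (4pi*10^-7) * 92800000000000 / (4*pi * 22117051943) * 1e9
= 116615919.301253 / 277931071612.77 * 1e9
= 419585.7578 nT

419585.7578


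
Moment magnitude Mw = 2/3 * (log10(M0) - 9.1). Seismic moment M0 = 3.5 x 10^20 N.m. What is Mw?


log10(M0) = log10(3.5 x 10^20) = 20.5441
Mw = 2/3 * (20.5441 - 9.1)
= 2/3 * 11.4441
= 7.63

7.63


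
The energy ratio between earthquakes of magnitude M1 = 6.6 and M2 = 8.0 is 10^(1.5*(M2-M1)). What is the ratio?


M2 - M1 = 8.0 - 6.6 = 1.4
1.5 * 1.4 = 2.1
ratio = 10^2.1 = 125.89

125.89


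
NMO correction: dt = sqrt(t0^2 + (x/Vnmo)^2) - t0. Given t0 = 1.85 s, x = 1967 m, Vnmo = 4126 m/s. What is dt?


x/Vnmo = 1967/4126 = 0.476733
(x/Vnmo)^2 = 0.227274
t0^2 = 3.4225
sqrt(3.4225 + 0.227274) = 1.910438
dt = 1.910438 - 1.85 = 0.060438

0.060438


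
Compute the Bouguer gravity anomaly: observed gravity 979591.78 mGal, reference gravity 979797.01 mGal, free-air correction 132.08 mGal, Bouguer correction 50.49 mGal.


BA = g_obs - g_ref + FAC - BC
= 979591.78 - 979797.01 + 132.08 - 50.49
= -123.64 mGal

-123.64


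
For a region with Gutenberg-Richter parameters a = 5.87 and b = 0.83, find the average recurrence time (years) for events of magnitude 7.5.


log10(N) = 5.87 - 0.83*7.5 = -0.355
N = 10^-0.355 = 0.44157
T = 1/N = 1/0.44157 = 2.2646 years

2.2646


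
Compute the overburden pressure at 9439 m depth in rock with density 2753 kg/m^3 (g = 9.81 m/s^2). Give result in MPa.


P = rho * g * z / 1e6
= 2753 * 9.81 * 9439 / 1e6
= 254918412.27 / 1e6
= 254.9184 MPa

254.9184


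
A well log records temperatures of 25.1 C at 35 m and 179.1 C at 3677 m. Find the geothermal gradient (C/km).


dT = 179.1 - 25.1 = 154.0 C
dz = 3677 - 35 = 3642 m
gradient = dT/dz * 1000 = 154.0/3642 * 1000 = 42.2845 C/km

42.2845


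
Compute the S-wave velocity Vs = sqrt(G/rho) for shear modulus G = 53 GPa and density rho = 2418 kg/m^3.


Convert G to Pa: G = 53e9 Pa
Compute G/rho = 53e9 / 2418 = 21918941.2738
Vs = sqrt(21918941.2738) = 4681.77 m/s

4681.77


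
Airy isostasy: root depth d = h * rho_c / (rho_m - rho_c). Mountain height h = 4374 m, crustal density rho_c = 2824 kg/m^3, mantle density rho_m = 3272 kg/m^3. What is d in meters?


rho_m - rho_c = 3272 - 2824 = 448
d = 4374 * 2824 / 448
= 12352176 / 448
= 27571.82 m

27571.82


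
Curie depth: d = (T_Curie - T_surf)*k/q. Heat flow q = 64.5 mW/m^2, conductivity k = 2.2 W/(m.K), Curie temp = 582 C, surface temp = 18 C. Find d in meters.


T_Curie - T_surf = 582 - 18 = 564 C
Convert q to W/m^2: 64.5 mW/m^2 = 0.0645 W/m^2
d = 564 * 2.2 / 0.0645 = 19237.21 m

19237.21


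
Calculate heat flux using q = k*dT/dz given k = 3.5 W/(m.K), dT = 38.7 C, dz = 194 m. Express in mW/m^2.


q = k * dT / dz * 1000
= 3.5 * 38.7 / 194 * 1000
= 0.698196 * 1000
= 698.1959 mW/m^2

698.1959


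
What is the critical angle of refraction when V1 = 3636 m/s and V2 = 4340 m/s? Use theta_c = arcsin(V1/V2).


V1/V2 = 3636/4340 = 0.837788
theta_c = arcsin(0.837788) = 56.9073 degrees

56.9073


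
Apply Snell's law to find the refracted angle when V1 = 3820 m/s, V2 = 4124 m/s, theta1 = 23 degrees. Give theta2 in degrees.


sin(theta1) = sin(23 deg) = 0.390731
sin(theta2) = V2/V1 * sin(theta1) = 4124/3820 * 0.390731 = 0.421826
theta2 = arcsin(0.421826) = 24.9499 degrees

24.9499


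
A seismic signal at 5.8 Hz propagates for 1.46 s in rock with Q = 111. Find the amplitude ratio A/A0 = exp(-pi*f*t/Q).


pi*f*t/Q = pi*5.8*1.46/111 = 0.239667
A/A0 = exp(-0.239667) = 0.78689

0.78689


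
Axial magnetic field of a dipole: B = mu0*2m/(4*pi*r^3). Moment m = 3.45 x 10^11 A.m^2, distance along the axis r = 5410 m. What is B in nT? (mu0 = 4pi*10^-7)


m = 3.45 x 10^11 = 345000000000 A.m^2
2m = 690000000000 A.m^2
r^3 = 5410^3 = 158340421000
B = (4pi*10^-7) * 690000000000 / (4*pi * 158340421000) * 1e9
= 867079.572391 / 1989764413519.66 * 1e9
= 435.77 nT

435.77


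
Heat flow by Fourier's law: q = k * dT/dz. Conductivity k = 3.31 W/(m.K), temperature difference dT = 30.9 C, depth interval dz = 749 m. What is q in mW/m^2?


q = k * dT / dz * 1000
= 3.31 * 30.9 / 749 * 1000
= 0.136554 * 1000
= 136.5541 mW/m^2

136.5541


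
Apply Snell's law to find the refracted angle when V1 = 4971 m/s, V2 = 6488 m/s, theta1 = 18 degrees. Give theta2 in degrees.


sin(theta1) = sin(18 deg) = 0.309017
sin(theta2) = V2/V1 * sin(theta1) = 6488/4971 * 0.309017 = 0.40332
theta2 = arcsin(0.40332) = 23.7859 degrees

23.7859


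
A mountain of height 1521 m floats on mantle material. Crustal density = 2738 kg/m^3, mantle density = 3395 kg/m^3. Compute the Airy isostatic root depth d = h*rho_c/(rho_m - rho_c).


rho_m - rho_c = 3395 - 2738 = 657
d = 1521 * 2738 / 657
= 4164498 / 657
= 6338.66 m

6338.66


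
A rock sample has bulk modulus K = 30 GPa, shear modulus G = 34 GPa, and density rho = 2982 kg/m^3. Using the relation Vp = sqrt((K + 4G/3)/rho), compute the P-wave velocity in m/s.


First compute the effective modulus:
K + 4G/3 = 30e9 + 4*34e9/3 = 75333333333.33 Pa
Then divide by density:
75333333333.33 / 2982 = 25262687.2345 Pa/(kg/m^3)
Take the square root:
Vp = sqrt(25262687.2345) = 5026.2 m/s

5026.2


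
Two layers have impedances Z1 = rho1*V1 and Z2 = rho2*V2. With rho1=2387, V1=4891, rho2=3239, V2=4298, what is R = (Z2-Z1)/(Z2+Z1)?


Z1 = 2387 * 4891 = 11674817
Z2 = 3239 * 4298 = 13921222
R = (13921222 - 11674817) / (13921222 + 11674817) = 2246405 / 25596039 = 0.0878

0.0878


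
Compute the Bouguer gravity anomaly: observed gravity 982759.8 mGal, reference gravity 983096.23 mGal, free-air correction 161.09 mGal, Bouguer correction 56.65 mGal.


BA = g_obs - g_ref + FAC - BC
= 982759.8 - 983096.23 + 161.09 - 56.65
= -231.99 mGal

-231.99


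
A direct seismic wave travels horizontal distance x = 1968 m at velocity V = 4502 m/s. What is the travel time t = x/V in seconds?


t = x / V
= 1968 / 4502
= 0.4371 s

0.4371


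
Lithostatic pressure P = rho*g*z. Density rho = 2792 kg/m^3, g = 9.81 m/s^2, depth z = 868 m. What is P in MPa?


P = rho * g * z / 1e6
= 2792 * 9.81 * 868 / 1e6
= 23774103.36 / 1e6
= 23.7741 MPa

23.7741


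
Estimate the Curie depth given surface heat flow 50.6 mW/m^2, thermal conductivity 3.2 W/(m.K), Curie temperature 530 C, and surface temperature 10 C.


T_Curie - T_surf = 530 - 10 = 520 C
Convert q to W/m^2: 50.6 mW/m^2 = 0.0506 W/m^2
d = 520 * 3.2 / 0.0506 = 32885.38 m

32885.38


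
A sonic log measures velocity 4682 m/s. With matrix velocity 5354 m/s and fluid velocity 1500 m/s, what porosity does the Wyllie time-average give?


1/V - 1/Vm = 1/4682 - 1/5354 = 2.681e-05
1/Vf - 1/Vm = 1/1500 - 1/5354 = 0.00047989
phi = 2.681e-05 / 0.00047989 = 0.0559

0.0559


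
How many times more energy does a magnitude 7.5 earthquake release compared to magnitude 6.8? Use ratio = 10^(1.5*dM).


M2 - M1 = 7.5 - 6.8 = 0.7
1.5 * 0.7 = 1.05
ratio = 10^1.05 = 11.22

11.22


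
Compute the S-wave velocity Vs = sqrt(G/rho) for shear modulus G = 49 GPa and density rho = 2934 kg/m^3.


Convert G to Pa: G = 49e9 Pa
Compute G/rho = 49e9 / 2934 = 16700749.8296
Vs = sqrt(16700749.8296) = 4086.66 m/s

4086.66


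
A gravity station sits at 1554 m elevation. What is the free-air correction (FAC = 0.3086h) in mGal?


FAC = 0.3086 * h
= 0.3086 * 1554
= 479.5644 mGal

479.5644


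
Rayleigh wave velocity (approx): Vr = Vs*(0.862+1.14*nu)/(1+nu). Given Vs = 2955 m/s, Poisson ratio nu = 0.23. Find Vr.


Numerator factor = 0.862 + 1.14*0.23 = 1.1242
Denominator = 1 + 0.23 = 1.23
Vr = 2955 * 1.1242 / 1.23 = 2700.82 m/s

2700.82


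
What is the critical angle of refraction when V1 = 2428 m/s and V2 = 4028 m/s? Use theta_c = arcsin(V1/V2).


V1/V2 = 2428/4028 = 0.602781
theta_c = arcsin(0.602781) = 37.0693 degrees

37.0693


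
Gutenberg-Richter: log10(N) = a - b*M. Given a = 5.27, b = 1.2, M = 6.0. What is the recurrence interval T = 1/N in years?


log10(N) = 5.27 - 1.2*6.0 = -1.93
N = 10^-1.93 = 0.011749
T = 1/N = 1/0.011749 = 85.1138 years

85.1138


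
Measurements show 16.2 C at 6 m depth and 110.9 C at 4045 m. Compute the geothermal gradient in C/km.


dT = 110.9 - 16.2 = 94.7 C
dz = 4045 - 6 = 4039 m
gradient = dT/dz * 1000 = 94.7/4039 * 1000 = 23.4464 C/km

23.4464


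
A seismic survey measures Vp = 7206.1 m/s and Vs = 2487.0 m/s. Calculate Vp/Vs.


Vp/Vs = 7206.1 / 2487.0
= 2.8975

2.8975


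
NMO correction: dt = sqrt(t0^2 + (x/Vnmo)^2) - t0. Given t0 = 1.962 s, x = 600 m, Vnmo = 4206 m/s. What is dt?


x/Vnmo = 600/4206 = 0.142653
(x/Vnmo)^2 = 0.02035
t0^2 = 3.849444
sqrt(3.849444 + 0.02035) = 1.967179
dt = 1.967179 - 1.962 = 0.005179

0.005179


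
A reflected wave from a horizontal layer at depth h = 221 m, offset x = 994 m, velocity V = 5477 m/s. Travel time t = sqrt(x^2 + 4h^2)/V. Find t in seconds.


x^2 + 4h^2 = 994^2 + 4*221^2 = 988036 + 195364 = 1183400
sqrt(1183400) = 1087.8419
t = 1087.8419 / 5477 = 0.1986 s

0.1986


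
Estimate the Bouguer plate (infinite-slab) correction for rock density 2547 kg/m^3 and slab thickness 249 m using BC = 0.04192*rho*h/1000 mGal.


BC = 0.04192 * rho * h / 1000
= 0.04192 * 2547 * 249 / 1000
= 26.5858 mGal

26.5858


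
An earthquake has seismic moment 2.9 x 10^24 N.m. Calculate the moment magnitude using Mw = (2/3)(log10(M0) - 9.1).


log10(M0) = log10(2.9 x 10^24) = 24.4624
Mw = 2/3 * (24.4624 - 9.1)
= 2/3 * 15.3624
= 10.24

10.24


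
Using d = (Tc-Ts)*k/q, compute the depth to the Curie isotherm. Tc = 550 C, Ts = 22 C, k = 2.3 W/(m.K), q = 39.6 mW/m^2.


T_Curie - T_surf = 550 - 22 = 528 C
Convert q to W/m^2: 39.6 mW/m^2 = 0.0396 W/m^2
d = 528 * 2.3 / 0.0396 = 30666.67 m

30666.67


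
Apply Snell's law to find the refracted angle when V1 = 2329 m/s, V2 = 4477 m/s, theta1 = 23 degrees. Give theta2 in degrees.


sin(theta1) = sin(23 deg) = 0.390731
sin(theta2) = V2/V1 * sin(theta1) = 4477/2329 * 0.390731 = 0.751096
theta2 = arcsin(0.751096) = 48.6854 degrees

48.6854


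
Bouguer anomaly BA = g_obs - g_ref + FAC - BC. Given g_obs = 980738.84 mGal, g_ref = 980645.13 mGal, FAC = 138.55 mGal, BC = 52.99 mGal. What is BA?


BA = g_obs - g_ref + FAC - BC
= 980738.84 - 980645.13 + 138.55 - 52.99
= 179.27 mGal

179.27


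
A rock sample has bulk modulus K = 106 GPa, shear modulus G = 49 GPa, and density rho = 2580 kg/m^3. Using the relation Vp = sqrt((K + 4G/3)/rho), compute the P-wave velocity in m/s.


First compute the effective modulus:
K + 4G/3 = 106e9 + 4*49e9/3 = 171333333333.33 Pa
Then divide by density:
171333333333.33 / 2580 = 66408268.7339 Pa/(kg/m^3)
Take the square root:
Vp = sqrt(66408268.7339) = 8149.13 m/s

8149.13


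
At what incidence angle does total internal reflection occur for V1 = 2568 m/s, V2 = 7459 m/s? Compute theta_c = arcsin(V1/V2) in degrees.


V1/V2 = 2568/7459 = 0.344282
theta_c = arcsin(0.344282) = 20.138 degrees

20.138


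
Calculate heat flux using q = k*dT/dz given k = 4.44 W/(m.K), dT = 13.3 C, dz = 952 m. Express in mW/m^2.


q = k * dT / dz * 1000
= 4.44 * 13.3 / 952 * 1000
= 0.062029 * 1000
= 62.0294 mW/m^2

62.0294


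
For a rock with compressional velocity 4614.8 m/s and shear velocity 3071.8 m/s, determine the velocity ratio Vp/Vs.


Vp/Vs = 4614.8 / 3071.8
= 1.5023

1.5023


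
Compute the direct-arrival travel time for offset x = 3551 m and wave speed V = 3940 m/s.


t = x / V
= 3551 / 3940
= 0.9013 s

0.9013


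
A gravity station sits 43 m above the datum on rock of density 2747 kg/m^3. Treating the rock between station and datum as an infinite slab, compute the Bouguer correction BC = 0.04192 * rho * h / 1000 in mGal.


BC = 0.04192 * rho * h / 1000
= 0.04192 * 2747 * 43 / 1000
= 4.9516 mGal

4.9516


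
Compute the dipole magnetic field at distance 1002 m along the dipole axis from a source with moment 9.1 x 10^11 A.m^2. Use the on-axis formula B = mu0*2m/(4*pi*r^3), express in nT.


m = 9.1 x 10^11 = 910000000000 A.m^2
2m = 1820000000000 A.m^2
r^3 = 1002^3 = 1006012008
B = (4pi*10^-7) * 1820000000000 / (4*pi * 1006012008) * 1e9
= 2287079.451813 / 12641919735.02 * 1e9
= 180912.3535 nT

180912.3535


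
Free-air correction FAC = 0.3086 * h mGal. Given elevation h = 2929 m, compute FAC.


FAC = 0.3086 * h
= 0.3086 * 2929
= 903.8894 mGal

903.8894


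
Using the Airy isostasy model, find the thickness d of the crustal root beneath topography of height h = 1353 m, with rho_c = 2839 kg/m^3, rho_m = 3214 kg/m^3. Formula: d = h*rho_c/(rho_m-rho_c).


rho_m - rho_c = 3214 - 2839 = 375
d = 1353 * 2839 / 375
= 3841167 / 375
= 10243.11 m

10243.11
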